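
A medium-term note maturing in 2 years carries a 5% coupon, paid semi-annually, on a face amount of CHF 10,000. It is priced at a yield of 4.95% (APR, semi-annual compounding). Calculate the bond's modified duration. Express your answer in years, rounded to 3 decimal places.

Periodic yield y = 0.02475. First find Macaulay duration:
  t   CF        PV=CF/(1+0.02475)^t    t·PV
  1       250.00       243.9619       243.9619
  2       250.00       238.0697       476.1394
  3       250.00       232.3198       696.9594
  4    10,250.00     9,295.0591    37,180.2366
  Σ                 10,009.4106    38,597.2973
P = 10,009.4106; Macaulay duration = 38,597.2973 / 10,009.4106 = 3.85610 half-year periods = 1.92805 years.
Modified duration = D_Mac / (1 + y) = 1.92805 / 1.02475 = 1.88148 years.

1.881 years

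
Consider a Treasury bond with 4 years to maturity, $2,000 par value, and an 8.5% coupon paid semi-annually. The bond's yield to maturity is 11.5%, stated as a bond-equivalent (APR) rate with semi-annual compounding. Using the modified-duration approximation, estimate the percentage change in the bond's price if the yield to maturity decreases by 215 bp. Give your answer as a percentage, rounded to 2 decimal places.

+7.00%

Periodic yield y = 0.0575. Modified duration first:
  t   CF        PV=CF/(1+0.0575)^t    t·PV
  1        85.00        80.3783        80.3783
  2        85.00        76.0078       152.0156
  3        85.00        71.8750       215.6250
  4        85.00        67.9669       271.8676
  5        85.00        64.2713       321.3565
  6        85.00        60.7766       364.6598
  7        85.00        57.4720       402.3040
  8     2,085.00     1,333.1010    10,664.8079
  Σ                  1,811.8489    12,473.0146
P = 1,811.8489; D_Mac = 6.88414 half-year periods = 3.44207 yrs; D_mod = 3.44207/(1+0.0575) = 3.25491 yrs.
ΔP/P ≈ -D_mod · Δy = -3.25491 × (-0.0215) = +0.069981 = +6.9981%.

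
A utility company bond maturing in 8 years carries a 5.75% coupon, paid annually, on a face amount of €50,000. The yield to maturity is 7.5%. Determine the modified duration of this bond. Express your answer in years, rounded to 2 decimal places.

Periodic yield y = 0.075. First find Macaulay duration:
  t   CF        PV=CF/(1+0.075)^t    t·PV
  1     2,875.00     2,674.4186     2,674.4186
  2     2,875.00     2,487.8313     4,975.6625
  3     2,875.00     2,314.2616     6,942.7849
  4     2,875.00     2,152.8015     8,611.2061
  5     2,875.00     2,002.6061    10,013.0303
  6     2,875.00     1,862.8894    11,177.3362
  7     2,875.00     1,732.9203    12,130.4424
  8    52,875.00    29,647.1306   237,177.0447
  Σ                 44,874.8594   293,701.9258
P = 44,874.8594; Macaulay duration = 293,701.9258 / 44,874.8594 = 6.54491 years.
Modified duration = D_Mac / (1 + y) = 6.54491 / 1.075 = 6.08829 years.

6.09 years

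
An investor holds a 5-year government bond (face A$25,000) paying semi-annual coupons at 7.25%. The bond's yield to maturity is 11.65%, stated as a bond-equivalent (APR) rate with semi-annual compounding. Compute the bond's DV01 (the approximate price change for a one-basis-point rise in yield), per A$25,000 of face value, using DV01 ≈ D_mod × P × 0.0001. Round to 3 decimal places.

Periodic yield y = 0.05825.
  t   CF        PV=CF/(1+0.05825)^t    t·PV
  1       906.25       856.3666       856.3666
  2       906.25       809.2291     1,618.4581
  3       906.25       764.6861     2,294.0583
  4       906.25       722.5949     2,890.3797
  5       906.25       682.8206     3,414.1031
  6       906.25       645.2357     3,871.4139
  7       906.25       609.7195     4,268.0364
  8       906.25       576.1583     4,609.2662
  9       906.25       544.4444     4,899.9995
  10   25,906.25    14,706.9217   147,069.2172
  Σ                 20,918.1769   175,791.2991
P = 20,918.1769; D_Mac = 8.40376 half-year periods = 4.20188 yrs; D_mod = 3.97059 yrs.
DV01 ≈ 3.97059 × 20,918.1769 × 0.0001 = 8.305755.

A$8.306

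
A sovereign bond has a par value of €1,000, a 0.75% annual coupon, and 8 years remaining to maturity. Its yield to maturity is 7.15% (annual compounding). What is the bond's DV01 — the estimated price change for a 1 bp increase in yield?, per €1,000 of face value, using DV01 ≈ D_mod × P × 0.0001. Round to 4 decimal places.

€0.4469

Periodic yield y = 0.0715.
  t   CF        PV=CF/(1+0.0715)^t    t·PV
  1         7.50         6.9995         6.9995
  2         7.50         6.5325        13.0649
  3         7.50         6.0966        18.2897
  4         7.50         5.6897        22.7590
  5         7.50         5.3101        26.5504
  6         7.50         4.9557        29.7344
  7         7.50         4.6250        32.3753
  8     1,007.50       579.8393     4,638.7144
  Σ                    620.0485     4,788.4876
P = 620.0485; D_Mac = 7.72276 yrs; D_mod = 7.20743 yrs.
DV01 ≈ 7.20743 × 620.0485 × 0.0001 = 0.446896.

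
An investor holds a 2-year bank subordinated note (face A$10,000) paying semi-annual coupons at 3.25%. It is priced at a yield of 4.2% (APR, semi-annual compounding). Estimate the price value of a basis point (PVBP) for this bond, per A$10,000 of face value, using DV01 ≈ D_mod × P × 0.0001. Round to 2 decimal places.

A$1.88

Periodic yield y = 0.021.
  t   CF        PV=CF/(1+0.021)^t    t·PV
  1       162.50       159.1577       159.1577
  2       162.50       155.8841       311.7682
  3       162.50       152.6779       458.0337
  4    10,162.50     9,351.8512    37,407.4050
  Σ                  9,819.5709    38,336.3646
P = 9,819.5709; D_Mac = 3.90408 half-year periods = 1.95204 yrs; D_mod = 1.91189 yrs.
DV01 ≈ 1.91189 × 9,819.5709 × 0.0001 = 1.877393.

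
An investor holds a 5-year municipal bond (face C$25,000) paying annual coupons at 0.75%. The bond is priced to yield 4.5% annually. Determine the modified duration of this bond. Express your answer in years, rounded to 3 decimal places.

Periodic yield y = 0.045. First find Macaulay duration:
  t   CF        PV=CF/(1+0.045)^t    t·PV
  1       187.50       179.4258       179.4258
  2       187.50       171.6994       343.3987
  3       187.50       164.3056       492.9168
  4       187.50       157.2303       628.9210
  5    25,187.50    20,211.7357   101,058.6787
  Σ                 20,884.3968   102,703.3411
P = 20,884.3968; Macaulay duration = 102,703.3411 / 20,884.3968 = 4.91771 years.
Modified duration = D_Mac / (1 + y) = 4.91771 / 1.045 = 4.70594 years.

4.706 years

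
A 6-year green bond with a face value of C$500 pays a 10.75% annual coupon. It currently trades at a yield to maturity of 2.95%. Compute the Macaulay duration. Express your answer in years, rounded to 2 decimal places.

4.94 years

Periodic yield y = 0.0295. Discount each cash flow and weight by its year:
  t   CF        PV=CF/(1+0.0295)^t    t·PV
  1        53.75        52.2098        52.2098
  2        53.75        50.7138       101.4275
  3        53.75        49.2606       147.7817
  4        53.75        47.8490       191.3961
  5        53.75        46.4779       232.3896
  6       553.75       465.1100     2,790.6597
  Σ                    711.6210     3,515.8644
Price P = Σ PV = 711.6210.
Macaulay duration = Σ(t·PV) / P = 3,515.8644 / 711.6210 = 4.94064 years.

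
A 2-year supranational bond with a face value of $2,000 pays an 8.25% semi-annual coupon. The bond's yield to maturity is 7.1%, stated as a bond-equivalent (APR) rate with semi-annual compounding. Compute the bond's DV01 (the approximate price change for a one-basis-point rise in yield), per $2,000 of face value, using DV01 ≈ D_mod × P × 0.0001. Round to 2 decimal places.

Periodic yield y = 0.0355.
  t   CF        PV=CF/(1+0.0355)^t    t·PV
  1        82.50        79.6717        79.6717
  2        82.50        76.9403       153.8806
  3        82.50        74.3025       222.9076
  4     2,082.50     1,811.2759     7,245.1034
  Σ                  2,042.1903     7,701.5632
P = 2,042.1903; D_Mac = 3.77123 half-year periods = 1.88561 yrs; D_mod = 1.82097 yrs.
DV01 ≈ 1.82097 × 2,042.1903 × 0.0001 = 0.371877.

$0.37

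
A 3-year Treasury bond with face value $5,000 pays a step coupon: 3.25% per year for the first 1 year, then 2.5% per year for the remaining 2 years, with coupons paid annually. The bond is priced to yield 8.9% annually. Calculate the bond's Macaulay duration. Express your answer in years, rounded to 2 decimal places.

Periodic yield y = 0.089. Discount each cash flow and weight by its year:
  t   CF        PV=CF/(1+0.089)^t    t·PV
  1       162.50       149.2195       149.2195
  2       125.00       105.4033       210.8066
  3     5,125.00     3,968.3524    11,905.0572
  Σ                  4,222.9752    12,265.0833
Price P = Σ PV = 4,222.9752.
Macaulay duration = Σ(t·PV) / P = 12,265.0833 / 4,222.9752 = 2.90437 years.

2.90 years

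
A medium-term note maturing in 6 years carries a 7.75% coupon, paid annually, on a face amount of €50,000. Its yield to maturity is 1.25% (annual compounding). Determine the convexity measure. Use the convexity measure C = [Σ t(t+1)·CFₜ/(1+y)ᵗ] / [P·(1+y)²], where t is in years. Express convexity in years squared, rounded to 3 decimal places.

With y = 0.0125:
  t   CF        PV=CF/(1+0.0125)^t    t·PV        t(t+1)·PV
  1     3,875.00     3,827.1605     3,827.1605       7,654.3210
  2     3,875.00     3,779.9116     7,559.8232      22,679.4696
  3     3,875.00     3,733.2460    11,199.7381      44,798.9523
  4     3,875.00     3,687.1566    14,748.6263      73,743.1313
  5     3,875.00     3,641.6361    18,208.1806     109,249.0835
  6    53,875.00    50,005.4214   300,032.5287   2,100,227.7007
  Σ                 68,674.5322   355,576.0573   2,358,352.6583
P = 68,674.5322.
Convexity = Σ t(t+1)·PV / [P·(1+y)²] = 2,358,352.6583 / (68,674.5322 × 1.025156) = 33.49832.

33.498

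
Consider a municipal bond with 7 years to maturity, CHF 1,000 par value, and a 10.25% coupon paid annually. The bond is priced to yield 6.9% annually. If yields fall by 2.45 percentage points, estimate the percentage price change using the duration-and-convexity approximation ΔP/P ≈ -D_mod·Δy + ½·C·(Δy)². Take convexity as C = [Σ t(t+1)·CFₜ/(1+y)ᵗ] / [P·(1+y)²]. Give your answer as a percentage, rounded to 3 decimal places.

With y = 0.069:
  t   CF        PV=CF/(1+0.069)^t    t·PV        t(t+1)·PV
  1       102.50        95.8840        95.8840         191.7680
  2       102.50        89.6950       179.3901         538.1703
  3       102.50        83.9056       251.7167       1,006.8667
  4       102.50        78.4898       313.9591       1,569.7954
  5       102.50        73.4235       367.1177       2,202.7063
  6       102.50        68.6843       412.1059       2,884.7416
  7     1,102.50       691.0901     4,837.6306      38,701.0447
  Σ                  1,181.1723     6,457.8041      47,095.0930
P = 1,181.1723; D_Mac = 5.46728 yrs; D_mod = 5.11439 yrs; C = 34.89048.
Duration effect: -5.11439 × (-0.0245) = +0.125303
Convexity effect: 0.5 × 34.89048 × (-0.0245)² = +0.0104715
ΔP/P ≈ +0.125303 + 0.0104715 = +0.135774 = +13.5774%.

+13.577%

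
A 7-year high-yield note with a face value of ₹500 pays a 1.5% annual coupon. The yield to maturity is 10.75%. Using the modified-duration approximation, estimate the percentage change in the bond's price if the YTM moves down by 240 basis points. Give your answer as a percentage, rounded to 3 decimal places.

Periodic yield y = 0.1075. Modified duration first:
  t   CF        PV=CF/(1+0.1075)^t    t·PV
  1         7.50         6.7720         6.7720
  2         7.50         6.1147        12.2294
  3         7.50         5.5212        16.5635
  4         7.50         4.9852        19.9410
  5         7.50         4.5013        22.5067
  6         7.50         4.0644        24.3865
  7       507.50       248.3304     1,738.3129
  Σ                    280.2893     1,840.7119
P = 280.2893; D_Mac = 6.56719 yrs; D_mod = 6.56719/(1+0.1075) = 5.92974 yrs.
ΔP/P ≈ -D_mod · Δy = -5.92974 × (-0.024) = +0.142314 = +14.2314%.

+14.231%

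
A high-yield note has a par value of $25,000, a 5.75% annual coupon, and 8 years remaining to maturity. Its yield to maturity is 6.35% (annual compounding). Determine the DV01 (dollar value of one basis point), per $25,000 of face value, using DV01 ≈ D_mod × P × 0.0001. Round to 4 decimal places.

Periodic yield y = 0.0635.
  t   CF        PV=CF/(1+0.0635)^t    t·PV
  1     1,437.50     1,351.6690     1,351.6690
  2     1,437.50     1,270.9629     2,541.9257
  3     1,437.50     1,195.0756     3,585.2267
  4     1,437.50     1,123.7194     4,494.8776
  5     1,437.50     1,056.6238     5,283.1189
  6     1,437.50       993.5344     5,961.2061
  7     1,437.50       934.2119     6,539.4833
  8    26,437.50    16,155.5010   129,244.0081
  Σ                 24,081.2979   159,001.5155
P = 24,081.2979; D_Mac = 6.60270 yrs; D_mod = 6.20846 yrs.
DV01 ≈ 6.20846 × 24,081.2979 × 0.0001 = 14.950777.

$14.9508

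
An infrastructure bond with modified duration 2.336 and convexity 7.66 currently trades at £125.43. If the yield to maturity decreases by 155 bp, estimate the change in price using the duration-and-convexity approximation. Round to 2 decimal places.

Duration effect: -D_mod·Δy = -2.336 × (-0.0155) = +0.036208
Convexity effect: ½·C·(Δy)² = 0.5 × 7.66 × (-0.0155)² = +0.0009201575
ΔP/P ≈ +0.036208 + 0.0009201575 = +0.0371281575
ΔP ≈ 125.43 × (+0.0371281575) = +4.656984795225.

+£4.66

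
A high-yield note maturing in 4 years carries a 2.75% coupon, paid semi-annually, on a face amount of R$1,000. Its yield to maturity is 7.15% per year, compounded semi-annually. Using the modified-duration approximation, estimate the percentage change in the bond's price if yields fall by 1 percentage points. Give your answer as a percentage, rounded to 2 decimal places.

Periodic yield y = 0.03575. Modified duration first:
  t   CF        PV=CF/(1+0.03575)^t    t·PV
  1        13.75        13.2754        13.2754
  2        13.75        12.8172        25.6344
  3        13.75        12.3748        37.1244
  4        13.75        11.9477        47.7906
  5        13.75        11.5353        57.6764
  6        13.75        11.1371        66.8227
  7        13.75        10.7527        75.2690
  8     1,013.75       765.4051     6,123.2405
  Σ                    849.2452     6,446.8334
P = 849.2452; D_Mac = 7.59125 half-year periods = 3.79563 yrs; D_mod = 3.79563/(1+0.03575) = 3.66462 yrs.
ΔP/P ≈ -D_mod · Δy = -3.66462 × (-0.01) = +0.036646 = +3.6646%.

+3.66%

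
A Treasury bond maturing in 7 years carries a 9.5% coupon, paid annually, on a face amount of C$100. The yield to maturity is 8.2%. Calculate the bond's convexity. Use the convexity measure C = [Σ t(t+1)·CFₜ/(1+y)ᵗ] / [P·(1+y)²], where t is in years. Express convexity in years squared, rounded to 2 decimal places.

34.16

With y = 0.082:
  t   CF        PV=CF/(1+0.082)^t    t·PV        t(t+1)·PV
  1         9.50         8.7800         8.7800          17.5601
  2         9.50         8.1146        16.2293          48.6878
  3         9.50         7.4997        22.4990          89.9960
  4         9.50         6.9313        27.7252         138.6260
  5         9.50         6.4060        32.0300         192.1802
  6         9.50         5.9205        35.5231         248.6619
  7       109.50        63.0701       441.4905       3,531.9238
  Σ                    106.7222       584.2771       4,267.6357
P = 106.7222.
Convexity = Σ t(t+1)·PV / [P·(1+y)²] = 4,267.6357 / (106.7222 × 1.170724) = 34.15686.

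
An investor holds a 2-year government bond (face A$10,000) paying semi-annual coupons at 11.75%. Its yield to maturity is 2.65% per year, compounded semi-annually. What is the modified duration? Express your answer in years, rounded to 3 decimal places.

Periodic yield y = 0.01325. First find Macaulay duration:
  t   CF        PV=CF/(1+0.01325)^t    t·PV
  1       587.50       579.8174       579.8174
  2       587.50       572.2353     1,144.4706
  3       587.50       564.7523     1,694.2570
  4    10,587.50    10,044.4688    40,177.8752
  Σ                 11,761.2738    43,596.4202
P = 11,761.2738; Macaulay duration = 43,596.4202 / 11,761.2738 = 3.70678 half-year periods = 1.85339 years.
Modified duration = D_Mac / (1 + y) = 1.85339 / 1.01325 = 1.82915 years.

1.829 years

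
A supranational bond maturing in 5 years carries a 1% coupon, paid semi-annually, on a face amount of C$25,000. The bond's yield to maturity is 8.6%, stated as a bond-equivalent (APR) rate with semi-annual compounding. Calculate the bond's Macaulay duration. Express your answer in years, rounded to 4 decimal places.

4.8610 years

Periodic yield y = 0.043. Discount each cash flow and weight by its period:
  t   CF        PV=CF/(1+0.043)^t    t·PV
  1       125.00       119.8466       119.8466
  2       125.00       114.9057       229.8113
  3       125.00       110.1684       330.5052
  4       125.00       105.6265       422.5059
  5       125.00       101.2718       506.3589
  6       125.00        97.0966       582.5798
  7       125.00        93.0936       651.6552
  8       125.00        89.2556       714.0449
  9       125.00        85.5759       770.1827
  10   25,125.00    16,491.6074   164,916.0735
  Σ                 17,408.4480   169,243.5641
Price P = Σ PV = 17,408.4480.
Macaulay duration = Σ(t·PV) / P = 169,243.5641 / 17,408.4480 = 9.72192 half-year periods.
In years: 9.72192 / 2 = 4.86096 years.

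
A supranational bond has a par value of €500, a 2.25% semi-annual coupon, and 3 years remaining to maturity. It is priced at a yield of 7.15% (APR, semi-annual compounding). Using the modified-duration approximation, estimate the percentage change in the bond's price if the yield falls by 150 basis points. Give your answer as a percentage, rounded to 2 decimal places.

Periodic yield y = 0.03575. Modified duration first:
  t   CF        PV=CF/(1+0.03575)^t    t·PV
  1        5.625         5.4308         5.4308
  2        5.625         5.2434        10.4868
  3        5.625         5.0624        15.1872
  4        5.625         4.8877        19.5507
  5        5.625         4.7190        23.5949
  6      505.625       409.5424     2,457.2545
  Σ                    434.8857     2,531.5050
P = 434.8857; D_Mac = 5.82108 half-year periods = 2.91054 yrs; D_mod = 2.91054/(1+0.03575) = 2.81008 yrs.
ΔP/P ≈ -D_mod · Δy = -2.81008 × (-0.015) = +0.042151 = +4.2151%.

+4.22%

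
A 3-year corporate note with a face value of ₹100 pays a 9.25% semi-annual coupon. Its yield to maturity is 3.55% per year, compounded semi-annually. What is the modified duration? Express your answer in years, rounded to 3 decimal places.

Periodic yield y = 0.01775. First find Macaulay duration:
  t   CF        PV=CF/(1+0.01775)^t    t·PV
  1        4.625         4.5443         4.5443
  2        4.625         4.4651         8.9302
  3        4.625         4.3872        13.1616
  4        4.625         4.3107        17.2428
  5        4.625         4.2355        21.1776
  6      104.625        94.1432       564.8590
  Σ                    116.0860       629.9155
P = 116.0860; Macaulay duration = 629.9155 / 116.0860 = 5.42628 half-year periods = 2.71314 years.
Modified duration = D_Mac / (1 + y) = 2.71314 / 1.01775 = 2.66582 years.

2.666 years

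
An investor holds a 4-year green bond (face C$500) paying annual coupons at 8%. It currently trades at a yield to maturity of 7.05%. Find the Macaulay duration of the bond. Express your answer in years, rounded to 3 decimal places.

Periodic yield y = 0.0705. Discount each cash flow and weight by its year:
  t   CF        PV=CF/(1+0.0705)^t    t·PV
  1        40.00        37.3657        37.3657
  2        40.00        34.9049        69.8098
  3        40.00        32.6062        97.8186
  4       540.00       411.1943     1,644.7772
  Σ                    516.0711     1,849.7713
Price P = Σ PV = 516.0711.
Macaulay duration = Σ(t·PV) / P = 1,849.7713 / 516.0711 = 3.58433 years.

3.584 years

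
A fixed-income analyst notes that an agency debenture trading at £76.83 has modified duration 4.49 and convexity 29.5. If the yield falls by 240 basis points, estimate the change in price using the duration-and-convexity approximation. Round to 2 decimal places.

Duration effect: -D_mod·Δy = -4.49 × (-0.024) = +0.107760
Convexity effect: ½·C·(Δy)² = 0.5 × 29.5 × (-0.024)² = +0.0084960
ΔP/P ≈ +0.107760 + 0.0084960 = +0.116256
ΔP ≈ 76.83 × (+0.116256) = +8.93194848.

+£8.93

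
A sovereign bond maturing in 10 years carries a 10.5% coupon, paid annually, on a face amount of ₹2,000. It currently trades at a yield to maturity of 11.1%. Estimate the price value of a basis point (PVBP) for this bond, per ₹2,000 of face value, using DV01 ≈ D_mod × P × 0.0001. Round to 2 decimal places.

Periodic yield y = 0.111.
  t   CF        PV=CF/(1+0.111)^t    t·PV
  1       210.00       189.0189       189.0189
  2       210.00       170.1340       340.2681
  3       210.00       153.1359       459.4078
  4       210.00       137.8361       551.3445
  5       210.00       124.0649       620.3246
  6       210.00       111.6696       670.0176
  7       210.00       100.5127       703.5888
  8       210.00        90.4705       723.7637
  9       210.00        81.4316       732.8841
  10    2,210.00       771.3504     7,713.5036
  Σ                  1,929.6246    12,704.1216
P = 1,929.6246; D_Mac = 6.58373 yrs; D_mod = 5.92595 yrs.
DV01 ≈ 5.92595 × 1,929.6246 × 0.0001 = 1.143485.

₹1.14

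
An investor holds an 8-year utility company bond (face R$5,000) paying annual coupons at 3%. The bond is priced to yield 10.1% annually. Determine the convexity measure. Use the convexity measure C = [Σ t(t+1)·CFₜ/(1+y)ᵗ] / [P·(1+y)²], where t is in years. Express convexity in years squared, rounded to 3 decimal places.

With y = 0.101:
  t   CF        PV=CF/(1+0.101)^t    t·PV        t(t+1)·PV
  1       150.00       136.2398       136.2398         272.4796
  2       150.00       123.7419       247.4837         742.4511
  3       150.00       112.3904       337.1713       1,348.6851
  4       150.00       102.0803       408.3212       2,041.6062
  5       150.00        92.7160       463.5800       2,781.4799
  6       150.00        84.2107       505.2643       3,536.8500
  7       150.00        76.4857       535.3996       4,283.1970
  8     5,150.00     2,385.1114    19,080.8916     171,728.0244
  Σ                  3,112.9762    21,714.3515     186,734.7732
P = 3,112.9762.
Convexity = Σ t(t+1)·PV / [P·(1+y)²] = 186,734.7732 / (3,112.9762 × 1.212201) = 49.48514.

49.485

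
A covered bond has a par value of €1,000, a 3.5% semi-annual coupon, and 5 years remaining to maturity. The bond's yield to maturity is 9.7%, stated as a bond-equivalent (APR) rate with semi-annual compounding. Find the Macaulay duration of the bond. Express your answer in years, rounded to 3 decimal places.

Periodic yield y = 0.0485. Discount each cash flow and weight by its period:
  t   CF        PV=CF/(1+0.0485)^t    t·PV
  1        17.50        16.6905        16.6905
  2        17.50        15.9185        31.8369
  3        17.50        15.1821        45.5464
  4        17.50        14.4799        57.9194
  5        17.50        13.8101        69.0503
  6        17.50        13.1713        79.0276
  7        17.50        12.5620        87.9340
  8        17.50        11.9809        95.8474
  9        17.50        11.4267       102.8406
  10    1,017.50       633.6509     6,336.5092
  Σ                    758.8729     6,923.2025
Price P = Σ PV = 758.8729.
Macaulay duration = Σ(t·PV) / P = 6,923.2025 / 758.8729 = 9.12301 half-year periods.
In years: 9.12301 / 2 = 4.56150 years.

4.562 years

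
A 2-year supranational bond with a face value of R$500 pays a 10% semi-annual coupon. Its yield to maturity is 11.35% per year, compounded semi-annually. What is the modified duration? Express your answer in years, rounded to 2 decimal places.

Periodic yield y = 0.05675. First find Macaulay duration:
  t   CF        PV=CF/(1+0.05675)^t    t·PV
  1        25.00        23.6574        23.6574
  2        25.00        22.3870        44.7740
  3        25.00        21.1847        63.5542
  4       525.00       420.9885     1,683.9542
  Σ                    488.2177     1,815.9398
P = 488.2177; Macaulay duration = 1,815.9398 / 488.2177 = 3.71953 half-year periods = 1.85976 years.
Modified duration = D_Mac / (1 + y) = 1.85976 / 1.05675 = 1.75989 years.

1.76 years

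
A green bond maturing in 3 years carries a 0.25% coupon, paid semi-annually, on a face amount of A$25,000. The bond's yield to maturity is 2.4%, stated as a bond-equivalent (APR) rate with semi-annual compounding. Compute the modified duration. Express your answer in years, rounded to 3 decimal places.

2.955 years

Periodic yield y = 0.012. First find Macaulay duration:
  t   CF        PV=CF/(1+0.012)^t    t·PV
  1        31.25        30.8794        30.8794
  2        31.25        30.5133        61.0266
  3        31.25        30.1515        90.4544
  4        31.25        29.7939       119.1758
  5        31.25        29.4407       147.2033
  6    25,031.25    23,302.3361   139,814.0168
  Σ                 23,453.1149   140,262.7563
P = 23,453.1149; Macaulay duration = 140,262.7563 / 23,453.1149 = 5.98056 half-year periods = 2.99028 years.
Modified duration = D_Mac / (1 + y) = 2.99028 / 1.012 = 2.95482 years.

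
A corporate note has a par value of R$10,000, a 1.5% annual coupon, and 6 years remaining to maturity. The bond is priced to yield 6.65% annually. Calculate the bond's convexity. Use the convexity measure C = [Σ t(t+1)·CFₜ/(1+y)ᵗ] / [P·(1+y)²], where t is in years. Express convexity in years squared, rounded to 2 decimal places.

34.83

With y = 0.0665:
  t   CF        PV=CF/(1+0.0665)^t    t·PV        t(t+1)·PV
  1       150.00       140.6470       140.6470         281.2940
  2       150.00       131.8771       263.7543         791.2629
  3       150.00       123.6541       370.9624       1,483.8497
  4       150.00       115.9439       463.7755       2,318.8775
  5       150.00       108.7144       543.5719       3,261.4312
  6    10,150.00     6,897.6457    41,385.8743     289,701.1198
  Σ                  7,518.4822    43,168.5853     297,837.8351
P = 7,518.4822.
Convexity = Σ t(t+1)·PV / [P·(1+y)²] = 297,837.8351 / (7,518.4822 × 1.137422) = 34.82795.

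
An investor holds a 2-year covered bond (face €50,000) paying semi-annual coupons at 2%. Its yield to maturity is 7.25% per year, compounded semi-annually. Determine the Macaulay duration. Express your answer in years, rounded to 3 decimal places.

Periodic yield y = 0.03625. Discount each cash flow and weight by its period:
  t   CF        PV=CF/(1+0.03625)^t    t·PV
  1       500.00       482.5090       482.5090
  2       500.00       465.6300       931.2599
  3       500.00       449.3413     1,348.0240
  4    50,500.00    43,795.8746   175,183.4985
  Σ                 45,193.3550   177,945.2915
Price P = Σ PV = 45,193.3550.
Macaulay duration = Σ(t·PV) / P = 177,945.2915 / 45,193.3550 = 3.93742 half-year periods.
In years: 3.93742 / 2 = 1.96871 years.

1.969 years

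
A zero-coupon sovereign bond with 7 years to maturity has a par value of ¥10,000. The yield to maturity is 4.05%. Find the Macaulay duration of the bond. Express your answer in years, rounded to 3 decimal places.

A zero-coupon bond has a single cash flow at maturity, so its Macaulay duration equals its maturity: 7 years.

7.000 years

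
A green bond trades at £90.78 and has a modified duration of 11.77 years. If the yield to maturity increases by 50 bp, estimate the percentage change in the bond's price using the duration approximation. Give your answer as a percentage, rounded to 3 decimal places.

Duration approximation: ΔP/P ≈ -D_mod · Δy = -11.77 × (+0.005) = -0.058850.
As a percentage: -5.8850%.

-5.885%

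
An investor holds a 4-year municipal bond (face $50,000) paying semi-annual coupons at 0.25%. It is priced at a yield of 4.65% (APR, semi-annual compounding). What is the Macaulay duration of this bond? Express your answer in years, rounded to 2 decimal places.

Periodic yield y = 0.02325. Discount each cash flow and weight by its period:
  t   CF        PV=CF/(1+0.02325)^t    t·PV
  1        62.50        61.0799        61.0799
  2        62.50        59.6921       119.3841
  3        62.50        58.3357       175.0072
  4        62.50        57.0103       228.0410
  5        62.50        55.7149       278.5744
  6        62.50        54.4489       326.6937
  7        62.50        53.2118       372.4824
  8    50,062.50    41,654.1721   333,233.3767
  Σ                 42,053.6656   334,794.6395
Price P = Σ PV = 42,053.6656.
Macaulay duration = Σ(t·PV) / P = 334,794.6395 / 42,053.6656 = 7.96113 half-year periods.
In years: 7.96113 / 2 = 3.98056 years.

3.98 years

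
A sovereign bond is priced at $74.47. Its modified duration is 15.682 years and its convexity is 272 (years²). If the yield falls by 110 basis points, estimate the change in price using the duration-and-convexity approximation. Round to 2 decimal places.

Duration effect: -D_mod·Δy = -15.682 × (-0.011) = +0.172502
Convexity effect: ½·C·(Δy)² = 0.5 × 272 × (-0.011)² = +0.0164560
ΔP/P ≈ +0.172502 + 0.0164560 = +0.188958
ΔP ≈ 74.47 × (+0.188958) = +14.07170226.

+$14.07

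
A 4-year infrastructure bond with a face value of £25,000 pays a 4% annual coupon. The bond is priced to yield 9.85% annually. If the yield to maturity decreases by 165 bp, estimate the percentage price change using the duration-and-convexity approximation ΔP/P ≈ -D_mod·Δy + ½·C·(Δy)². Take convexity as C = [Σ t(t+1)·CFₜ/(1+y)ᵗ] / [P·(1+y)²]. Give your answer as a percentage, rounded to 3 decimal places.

With y = 0.0985:
  t   CF        PV=CF/(1+0.0985)^t    t·PV        t(t+1)·PV
  1     1,000.00       910.3323       910.3323       1,820.6645
  2     1,000.00       828.7048     1,657.4097       4,972.2291
  3     1,000.00       754.3968     2,263.1903       9,052.7612
  4    26,000.00    17,855.5447    71,422.1787     357,110.8937
  Σ                 20,348.9786    76,253.1110     372,956.5485
P = 20,348.9786; D_Mac = 3.74727 yrs; D_mod = 3.41126 yrs; C = 15.18852.
Duration effect: -3.41126 × (-0.0165) = +0.056286
Convexity effect: 0.5 × 15.18852 × (-0.0165)² = +0.0020675
ΔP/P ≈ +0.056286 + 0.0020675 = +0.058353 = +5.8353%.

+5.835%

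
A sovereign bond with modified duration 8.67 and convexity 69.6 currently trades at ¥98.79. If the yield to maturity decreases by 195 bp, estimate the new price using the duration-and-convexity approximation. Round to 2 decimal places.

Duration effect: -D_mod·Δy = -8.67 × (-0.0195) = +0.169065
Convexity effect: ½·C·(Δy)² = 0.5 × 69.6 × (-0.0195)² = +0.0132327
ΔP/P ≈ +0.169065 + 0.0132327 = +0.1822977
New price ≈ 98.79 × (1 + 0.1822977) = 116.799189783.

¥116.80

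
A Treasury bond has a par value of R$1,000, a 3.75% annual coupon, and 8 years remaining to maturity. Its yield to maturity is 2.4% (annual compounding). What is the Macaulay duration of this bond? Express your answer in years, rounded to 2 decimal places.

Periodic yield y = 0.024. Discount each cash flow and weight by its year:
  t   CF        PV=CF/(1+0.024)^t    t·PV
  1        37.50        36.6211        36.6211
  2        37.50        35.7628        71.5256
  3        37.50        34.9246       104.7738
  4        37.50        34.1061       136.4242
  5        37.50        33.3067       166.5335
  6        37.50        32.5261       195.1564
  7        37.50        31.7637       222.3461
  8     1,037.50       858.1999     6,865.5991
  Σ                  1,097.2109     7,798.9797
Price P = Σ PV = 1,097.2109.
Macaulay duration = Σ(t·PV) / P = 7,798.9797 / 1,097.2109 = 7.10800 years.

7.11 years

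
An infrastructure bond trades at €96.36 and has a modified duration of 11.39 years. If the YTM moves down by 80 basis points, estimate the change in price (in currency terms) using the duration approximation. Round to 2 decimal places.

+€8.78

Duration approximation: ΔP/P ≈ -D_mod · Δy = -11.39 × (-0.008) = +0.091120.
ΔP ≈ 96.36 × (+0.091120) = +8.7803232.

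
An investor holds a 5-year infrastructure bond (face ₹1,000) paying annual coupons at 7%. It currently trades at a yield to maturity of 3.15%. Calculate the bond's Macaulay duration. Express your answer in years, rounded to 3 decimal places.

Periodic yield y = 0.0315. Discount each cash flow and weight by its year:
  t   CF        PV=CF/(1+0.0315)^t    t·PV
  1        70.00        67.8623        67.8623
  2        70.00        65.7900       131.5799
  3        70.00        63.7809       191.3426
  4        70.00        61.8331       247.3325
  5     1,070.00       916.2999     4,581.4993
  Σ                  1,175.5661     5,219.6165
Price P = Σ PV = 1,175.5661.
Macaulay duration = Σ(t·PV) / P = 5,219.6165 / 1,175.5661 = 4.44009 years.

4.440 years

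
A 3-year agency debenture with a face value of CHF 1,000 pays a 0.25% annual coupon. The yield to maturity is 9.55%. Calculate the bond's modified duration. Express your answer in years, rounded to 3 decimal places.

2.731 years

Periodic yield y = 0.0955. First find Macaulay duration:
  t   CF        PV=CF/(1+0.0955)^t    t·PV
  1         2.50         2.2821         2.2821
  2         2.50         2.0831         4.1662
  3     1,002.50       762.5130     2,287.5389
  Σ                    766.8782     2,293.9872
P = 766.8782; Macaulay duration = 2,293.9872 / 766.8782 = 2.99133 years.
Modified duration = D_Mac / (1 + y) = 2.99133 / 1.0955 = 2.73056 years.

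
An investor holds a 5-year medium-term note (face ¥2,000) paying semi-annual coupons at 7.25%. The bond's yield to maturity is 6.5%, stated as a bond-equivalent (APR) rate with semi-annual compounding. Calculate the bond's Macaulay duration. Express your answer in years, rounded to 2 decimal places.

4.30 years

Periodic yield y = 0.0325. Discount each cash flow and weight by its period:
  t   CF        PV=CF/(1+0.0325)^t    t·PV
  1        72.50        70.2179        70.2179
  2        72.50        68.0077       136.0153
  3        72.50        65.8670       197.6010
  4        72.50        63.7937       255.1748
  5        72.50        61.7857       308.9283
  6        72.50        59.8408       359.0450
  7        72.50        57.9572       405.7006
  8        72.50        56.1329       449.0632
  9        72.50        54.3660       489.2941
  10    2,072.50     1,505.1991    15,051.9905
  Σ                  2,063.1680    17,723.0308
Price P = Σ PV = 2,063.1680.
Macaulay duration = Σ(t·PV) / P = 17,723.0308 / 2,063.1680 = 8.59020 half-year periods.
In years: 8.59020 / 2 = 4.29510 years.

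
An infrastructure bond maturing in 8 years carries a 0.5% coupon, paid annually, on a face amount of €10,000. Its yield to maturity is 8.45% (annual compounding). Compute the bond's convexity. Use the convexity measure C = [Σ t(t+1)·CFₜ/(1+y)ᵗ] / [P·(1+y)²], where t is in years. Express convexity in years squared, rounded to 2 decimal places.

With y = 0.0845:
  t   CF        PV=CF/(1+0.0845)^t    t·PV        t(t+1)·PV
  1        50.00        46.1042        46.1042          92.2084
  2        50.00        42.5119        85.0239         255.0716
  3        50.00        39.1996       117.5987         470.3949
  4        50.00        36.1453       144.5812         722.9059
  5        50.00        33.3290       166.6450         999.8699
  6        50.00        30.7321       184.3928       1,290.7495
  7        50.00        28.3376       198.3632       1,586.9058
  8    10,050.00     5,252.0592    42,016.4734     378,148.2609
  Σ                  5,508.4189    42,959.1824     383,566.3668
P = 5,508.4189.
Convexity = Σ t(t+1)·PV / [P·(1+y)²] = 383,566.3668 / (5,508.4189 × 1.176140) = 59.20446.

59.20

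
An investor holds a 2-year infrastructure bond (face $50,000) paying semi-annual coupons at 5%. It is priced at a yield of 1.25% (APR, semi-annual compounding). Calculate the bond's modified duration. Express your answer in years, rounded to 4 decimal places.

Periodic yield y = 0.00625. First find Macaulay duration:
  t   CF        PV=CF/(1+0.00625)^t    t·PV
  1     1,250.00     1,242.2360     1,242.2360
  2     1,250.00     1,234.5203     2,469.0405
  3     1,250.00     1,226.8524     3,680.5573
  4    51,250.00    49,988.5220   199,954.0880
  Σ                 53,692.1307   207,345.9219
P = 53,692.1307; Macaulay duration = 207,345.9219 / 53,692.1307 = 3.86176 half-year periods = 1.93088 years.
Modified duration = D_Mac / (1 + y) = 1.93088 / 1.00625 = 1.91889 years.

1.9189 years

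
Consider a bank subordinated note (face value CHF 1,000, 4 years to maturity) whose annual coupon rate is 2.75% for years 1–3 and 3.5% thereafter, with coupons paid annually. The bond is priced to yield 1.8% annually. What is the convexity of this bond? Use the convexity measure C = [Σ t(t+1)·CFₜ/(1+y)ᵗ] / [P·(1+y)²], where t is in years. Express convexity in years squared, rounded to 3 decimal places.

With y = 0.018:
  t   CF        PV=CF/(1+0.018)^t    t·PV        t(t+1)·PV
  1        27.50        27.0138        27.0138          54.0275
  2        27.50        26.5361        53.0722         159.2166
  3        27.50        26.0669        78.2007         312.8028
  4     1,035.00       963.7164     3,854.8655      19,274.3275
  Σ                  1,043.3331     4,013.1521      19,800.3744
P = 1,043.3331.
Convexity = Σ t(t+1)·PV / [P·(1+y)²] = 19,800.3744 / (1,043.3331 × 1.036324) = 18.31280.

18.313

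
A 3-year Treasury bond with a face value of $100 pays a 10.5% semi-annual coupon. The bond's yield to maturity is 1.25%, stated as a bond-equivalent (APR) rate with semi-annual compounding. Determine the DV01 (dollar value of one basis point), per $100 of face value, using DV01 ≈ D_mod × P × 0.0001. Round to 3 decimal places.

Periodic yield y = 0.00625.
  t   CF        PV=CF/(1+0.00625)^t    t·PV
  1         5.25         5.2174         5.2174
  2         5.25         5.1850        10.3700
  3         5.25         5.1528        15.4583
  4         5.25         5.1208        20.4831
  5         5.25         5.0890        25.4448
  6       105.25       101.3880       608.3283
  Σ                    127.1529       685.3019
P = 127.1529; D_Mac = 5.38959 half-year periods = 2.69479 yrs; D_mod = 2.67806 yrs.
DV01 ≈ 2.67806 × 127.1529 × 0.0001 = 0.034052.

$0.034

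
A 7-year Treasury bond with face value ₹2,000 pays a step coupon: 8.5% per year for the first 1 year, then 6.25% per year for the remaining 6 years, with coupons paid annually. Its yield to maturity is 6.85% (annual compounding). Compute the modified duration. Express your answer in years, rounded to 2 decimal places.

Periodic yield y = 0.0685. First find Macaulay duration:
  t   CF        PV=CF/(1+0.0685)^t    t·PV
  1       170.00       159.1015       159.1015
  2       125.00       109.4866       218.9732
  3       125.00       102.4676       307.4027
  4       125.00        95.8985       383.5941
  5       125.00        89.7506       448.7530
  6       125.00        83.9968       503.9809
  7     2,125.00     1,336.4024     9,354.8168
  Σ                  1,977.1041    11,376.6223
P = 1,977.1041; Macaulay duration = 11,376.6223 / 1,977.1041 = 5.75418 years.
Modified duration = D_Mac / (1 + y) = 5.75418 / 1.0685 = 5.38529 years.

5.39 years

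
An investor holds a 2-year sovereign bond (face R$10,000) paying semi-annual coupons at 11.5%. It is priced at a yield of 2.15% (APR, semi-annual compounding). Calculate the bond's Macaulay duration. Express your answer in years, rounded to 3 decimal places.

Periodic yield y = 0.01075. Discount each cash flow and weight by its period:
  t   CF        PV=CF/(1+0.01075)^t    t·PV
  1       575.00       568.8845       568.8845
  2       575.00       562.8340     1,125.6681
  3       575.00       556.8479     1,670.5437
  4    10,575.00    10,132.2378    40,528.9514
  Σ                 11,820.8043    43,894.0477
Price P = Σ PV = 11,820.8043.
Macaulay duration = Σ(t·PV) / P = 43,894.0477 / 11,820.8043 = 3.71329 half-year periods.
In years: 3.71329 / 2 = 1.85664 years.

1.857 years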